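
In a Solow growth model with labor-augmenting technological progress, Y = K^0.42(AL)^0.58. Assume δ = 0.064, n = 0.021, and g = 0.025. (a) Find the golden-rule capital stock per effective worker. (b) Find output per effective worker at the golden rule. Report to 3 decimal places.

Break-even investment rate: n + g + δ = 0.021 + 0.025 + 0.064 = 0.11.
Maximizing c = f(k) − (n+g+δ)·k gives f'(k) = n+g+δ, i.e. 0.42·k^(0.42−1) = 0.11, so k_gold = (0.42/0.11)^(1/0.58) ≈ 10.0740.
y_gold = 10.0740^0.42 ≈ 2.6384.

(a) k_gold ≈ 10.074; (b) y_gold ≈ 2.638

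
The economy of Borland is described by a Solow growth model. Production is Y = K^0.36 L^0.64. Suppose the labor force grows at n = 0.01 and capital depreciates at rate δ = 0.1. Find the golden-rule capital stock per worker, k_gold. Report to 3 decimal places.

k_gold ≈ 6.376

Capital per worker breaks even when investment replaces (n + δ)·k; here n + δ = 0.11.
Setting f'(k) = n+δ gives 0.36·k^(0.36−1) = 0.11, hence k_gold = (0.36/0.11)^(1/0.64) ≈ 6.3760.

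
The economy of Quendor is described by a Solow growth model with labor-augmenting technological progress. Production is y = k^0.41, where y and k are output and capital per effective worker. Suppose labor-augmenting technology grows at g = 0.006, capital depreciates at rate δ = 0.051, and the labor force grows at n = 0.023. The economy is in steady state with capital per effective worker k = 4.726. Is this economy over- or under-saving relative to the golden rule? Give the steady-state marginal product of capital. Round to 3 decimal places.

Capital per effective worker breaks even when investment replaces (n + g + δ)·k; here n + g + δ = 0.08.
MPK = 0.41·k^(0.41−1) = 0.41·4.726^(-0.59) ≈ 0.1640.
MPK > 0.08, so the economy is dynamically efficient (under-saving).

under-saving; MPK ≈ 0.164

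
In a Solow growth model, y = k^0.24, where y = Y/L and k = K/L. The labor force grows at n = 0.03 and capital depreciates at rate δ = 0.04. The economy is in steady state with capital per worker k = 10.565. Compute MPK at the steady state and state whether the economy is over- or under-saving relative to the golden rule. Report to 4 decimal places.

over-saving; MPK ≈ 0.0400

Break-even investment rate: n + δ = 0.03 + 0.04 = 0.07.
MPK = 0.24·k^(0.24−1) = 0.24·10.565^(-0.76) ≈ 0.0400.
MPK < 0.07, so the economy is dynamically inefficient (over-saving).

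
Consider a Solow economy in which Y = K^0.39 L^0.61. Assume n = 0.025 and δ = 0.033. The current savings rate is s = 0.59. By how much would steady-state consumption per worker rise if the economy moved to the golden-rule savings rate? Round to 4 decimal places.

n + δ = 0.025 + 0.033 = 0.058.
Current steady state (s = 0.59): k* = (0.59/0.058)^(1/0.61) ≈ 44.8244, y* = 44.8244^0.39 ≈ 4.4065, c* = (1−0.59)·4.4065 ≈ 1.8067.
Maximizing c = f(k) − (n+δ)·k gives f'(k) = n+δ, i.e. 0.39·k^(0.39−1) = 0.058, so k_gold = (0.39/0.058)^(1/0.61) ≈ 22.7395.
y_gold = 22.7395^0.39 ≈ 3.3818, c_gold = y_gold − 0.058·k_gold ≈ 2.0629.
Gain: Δc = 2.0629 − 1.8067 ≈ 0.2562.

Δc ≈ 0.2562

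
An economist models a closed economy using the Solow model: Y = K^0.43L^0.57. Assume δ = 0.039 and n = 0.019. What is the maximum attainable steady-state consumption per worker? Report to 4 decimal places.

c_gold ≈ 2.5836

n + δ = 0.019 + 0.039 = 0.058.
Maximizing c = f(k) − (n+δ)·k gives f'(k) = n+δ, i.e. 0.43·k^(0.43−1) = 0.058, so k_gold = (0.43/0.058)^(1/0.57) ≈ 33.6037.
y_gold = 33.6037^0.43 ≈ 4.5326.
c_gold = y_gold − (n+δ)·k_gold = 4.5326 − 0.058·33.6037 ≈ 2.5836.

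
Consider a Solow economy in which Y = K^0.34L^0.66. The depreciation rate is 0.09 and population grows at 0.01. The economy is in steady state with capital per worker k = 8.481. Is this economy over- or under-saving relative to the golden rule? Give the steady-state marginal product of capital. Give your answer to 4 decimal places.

n + δ = 0.01 + 0.09 = 0.1.
MPK = 0.34·k^(0.34−1) = 0.34·8.481^(-0.66) ≈ 0.0829.
MPK < 0.1, so the economy is dynamically inefficient (over-saving).

over-saving; MPK ≈ 0.0829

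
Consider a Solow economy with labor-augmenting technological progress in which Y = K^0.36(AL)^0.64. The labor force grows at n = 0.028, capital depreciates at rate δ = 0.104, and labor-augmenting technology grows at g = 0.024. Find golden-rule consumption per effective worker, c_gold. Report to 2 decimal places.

Break-even investment rate: n + g + δ = 0.028 + 0.024 + 0.104 = 0.156.
Golden rule sets MPK = n+g+δ: 0.36·k^(0.36−1) = 0.156, so k_gold = (0.36/0.156)^(1/0.64) ≈ 3.6937.
y_gold = 3.6937^0.36 ≈ 1.6006.
c_gold = y_gold − (n+g+δ)·k_gold = 1.6006 − 0.156·3.6937 ≈ 1.0244.

c_gold ≈ 1.02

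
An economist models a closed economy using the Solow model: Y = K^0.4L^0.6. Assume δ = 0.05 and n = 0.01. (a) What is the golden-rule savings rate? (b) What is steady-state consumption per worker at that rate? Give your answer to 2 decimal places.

Break-even investment rate: n + δ = 0.01 + 0.05 = 0.06.
For Cobb-Douglas, s_gold equals capital's share: s_gold = 0.4.
Setting f'(k) = n+δ gives 0.4·k^(0.4−1) = 0.06, hence k_gold = (0.4/0.06)^(1/0.6) ≈ 23.6146.
y_gold = 23.6146^0.4 ≈ 3.5422; c_gold = (1−0.4)·y_gold ≈ 2.1253.

(a) s_gold = 0.40; (b) c_gold ≈ 2.13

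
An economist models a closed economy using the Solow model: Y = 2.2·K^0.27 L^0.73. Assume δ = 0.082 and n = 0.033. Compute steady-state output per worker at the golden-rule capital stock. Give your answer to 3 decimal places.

y_gold ≈ 4.038

n + δ = 0.033 + 0.082 = 0.115.
Setting f'(k) = n+δ gives 0.27·2.2·k^(0.27−1) = 0.115, hence k_gold = (0.27·2.2/0.115)^(1/0.73) ≈ 9.4806.
Output: y_gold = 2.2·k_gold^0.27 = 2.2·9.4806^0.27 ≈ 4.0380.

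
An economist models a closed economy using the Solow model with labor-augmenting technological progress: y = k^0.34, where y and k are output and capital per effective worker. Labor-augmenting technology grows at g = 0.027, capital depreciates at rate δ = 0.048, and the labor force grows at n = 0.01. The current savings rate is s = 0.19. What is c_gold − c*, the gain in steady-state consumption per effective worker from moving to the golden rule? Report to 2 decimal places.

Δc ≈ 0.12

n + g + δ = 0.01 + 0.027 + 0.048 = 0.085.
Current steady state (s = 0.19): k* = (0.19/0.085)^(1/0.66) ≈ 3.3829, y* = 3.3829^0.34 ≈ 1.5134, c* = (1−0.19)·1.5134 ≈ 1.2259.
Maximizing c = f(k) − (n+g+δ)·k gives f'(k) = n+g+δ, i.e. 0.34·k^(0.34−1) = 0.085, so k_gold = (0.34/0.085)^(1/0.66) ≈ 8.1698.
y_gold = 8.1698^0.34 ≈ 2.0425, c_gold = y_gold − 0.085·k_gold ≈ 1.3480.
Gain: Δc = 1.3480 − 1.2259 ≈ 0.1221.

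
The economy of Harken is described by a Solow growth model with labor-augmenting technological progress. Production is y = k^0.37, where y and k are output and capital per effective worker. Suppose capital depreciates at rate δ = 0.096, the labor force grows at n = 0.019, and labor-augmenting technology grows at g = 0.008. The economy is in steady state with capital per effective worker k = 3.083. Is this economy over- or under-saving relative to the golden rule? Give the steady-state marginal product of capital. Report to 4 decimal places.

under-saving; MPK ≈ 0.1820

Capital per effective worker breaks even when investment replaces (n + g + δ)·k; here n + g + δ = 0.123.
MPK = 0.37·k^(0.37−1) = 0.37·3.083^(-0.63) ≈ 0.1820.
MPK > 0.123, so the economy is dynamically efficient (under-saving).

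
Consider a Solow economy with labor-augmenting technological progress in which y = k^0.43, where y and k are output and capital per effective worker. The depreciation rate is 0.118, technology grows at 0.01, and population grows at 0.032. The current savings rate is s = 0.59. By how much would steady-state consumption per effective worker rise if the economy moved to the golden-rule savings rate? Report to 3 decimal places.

Δc ≈ 0.104

Break-even investment rate: n + g + δ = 0.032 + 0.01 + 0.118 = 0.16.
Current steady state (s = 0.59): k* = (0.59/0.16)^(1/0.57) ≈ 9.8689, y* = 9.8689^0.43 ≈ 2.6763, c* = (1−0.59)·2.6763 ≈ 1.0973.
Golden rule sets MPK = n+g+δ: 0.43·k^(0.43−1) = 0.16, so k_gold = (0.43/0.16)^(1/0.57) ≈ 5.6656.
y_gold = 5.6656^0.43 ≈ 2.1081, c_gold = y_gold − 0.16·k_gold ≈ 1.2016.
Gain: Δc = 1.2016 − 1.0973 ≈ 0.1043.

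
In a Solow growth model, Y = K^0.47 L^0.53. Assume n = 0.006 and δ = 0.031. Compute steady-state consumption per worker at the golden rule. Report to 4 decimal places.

The effective depreciation rate is n + δ = 0.006 + 0.031 = 0.037.
Maximizing c = f(k) − (n+δ)·k gives f'(k) = n+δ, i.e. 0.47·k^(0.47−1) = 0.037, so k_gold = (0.47/0.037)^(1/0.53) ≈ 121.0105.
y_gold = 121.0105^0.47 ≈ 9.5264.
c_gold = y_gold − (n+δ)·k_gold = 9.5264 − 0.037·121.0105 ≈ 5.0490.

c_gold ≈ 5.0490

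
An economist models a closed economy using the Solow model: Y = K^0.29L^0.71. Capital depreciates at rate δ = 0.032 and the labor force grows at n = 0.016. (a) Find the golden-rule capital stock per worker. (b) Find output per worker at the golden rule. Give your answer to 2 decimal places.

(a) k_gold ≈ 12.60; (b) y_gold ≈ 2.08

The effective depreciation rate is n + δ = 0.016 + 0.032 = 0.048.
Maximizing c = f(k) − (n+δ)·k gives f'(k) = n+δ, i.e. 0.29·k^(0.29−1) = 0.048, so k_gold = (0.29/0.048)^(1/0.71) ≈ 12.5957.
y_gold = 12.5957^0.29 ≈ 2.0848.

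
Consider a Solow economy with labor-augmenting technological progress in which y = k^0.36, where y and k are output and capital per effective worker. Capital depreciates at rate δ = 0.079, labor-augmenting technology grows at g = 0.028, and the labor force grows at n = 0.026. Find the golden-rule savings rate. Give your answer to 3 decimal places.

The effective depreciation rate is n + g + δ = 0.026 + 0.028 + 0.079 = 0.133.
At the golden rule MPK = n+g+δ, and in any Cobb-Douglas steady state s = (n+g+δ)·k/y = MPK·k/y = capital's share 0.36.

s_gold = 0.360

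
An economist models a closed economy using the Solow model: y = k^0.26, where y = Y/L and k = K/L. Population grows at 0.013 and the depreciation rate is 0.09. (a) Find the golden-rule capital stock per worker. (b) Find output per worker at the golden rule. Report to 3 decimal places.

(a) k_gold ≈ 3.495; (b) y_gold ≈ 1.384

Break-even investment rate: n + δ = 0.013 + 0.09 = 0.103.
Maximizing c = f(k) − (n+δ)·k gives f'(k) = n+δ, i.e. 0.26·k^(0.26−1) = 0.103, so k_gold = (0.26/0.103)^(1/0.74) ≈ 3.4948.
y_gold = 3.4948^0.26 ≈ 1.3845.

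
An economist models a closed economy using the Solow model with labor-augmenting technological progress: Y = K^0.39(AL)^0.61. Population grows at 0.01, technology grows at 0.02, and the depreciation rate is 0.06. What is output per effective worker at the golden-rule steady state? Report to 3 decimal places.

The effective depreciation rate is n + g + δ = 0.01 + 0.02 + 0.06 = 0.09.
Setting f'(k) = n+g+δ gives 0.39·k^(0.39−1) = 0.09, hence k_gold = (0.39/0.09)^(1/0.61) ≈ 11.0655.
Output: y_gold = k_gold^0.39 = 11.0655^0.39 ≈ 2.5536.

y_gold ≈ 2.554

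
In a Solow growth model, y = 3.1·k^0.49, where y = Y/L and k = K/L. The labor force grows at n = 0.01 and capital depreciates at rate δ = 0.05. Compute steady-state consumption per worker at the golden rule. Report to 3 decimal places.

c_gold ≈ 35.262

Break-even investment rate: n + δ = 0.01 + 0.05 = 0.06.
Maximizing c = f(k) − (n+δ)·k gives f'(k) = n+δ, i.e. 0.49·3.1·k^(0.49−1) = 0.06, so k_gold = (0.49·3.1/0.06)^(1/0.51) ≈ 564.6476.
y_gold = 3.1·564.6476^0.49 ≈ 69.1405.
c_gold = y_gold − (n+δ)·k_gold = 69.1405 − 0.06·564.6476 ≈ 35.2617.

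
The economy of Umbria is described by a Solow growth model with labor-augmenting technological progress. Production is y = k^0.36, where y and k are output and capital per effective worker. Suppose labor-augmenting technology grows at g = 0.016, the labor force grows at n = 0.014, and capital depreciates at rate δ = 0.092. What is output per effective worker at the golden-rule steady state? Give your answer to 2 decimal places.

y_gold ≈ 1.84

n + g + δ = 0.014 + 0.016 + 0.092 = 0.122.
At the golden rule the marginal product of capital equals n+g+δ: 0.36·k^(0.36−1) = 0.122. Solving, k_gold = (0.36/0.122)^(1/0.64) ≈ 5.4236.
Output: y_gold = k_gold^0.36 = 5.4236^0.36 ≈ 1.8380.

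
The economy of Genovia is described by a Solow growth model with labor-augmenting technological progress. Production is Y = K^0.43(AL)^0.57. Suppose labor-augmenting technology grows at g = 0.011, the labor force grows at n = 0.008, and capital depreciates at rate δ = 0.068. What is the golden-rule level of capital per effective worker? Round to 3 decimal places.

Break-even investment rate: n + g + δ = 0.008 + 0.011 + 0.068 = 0.087.
Maximizing c = f(k) − (n+g+δ)·k gives f'(k) = n+g+δ, i.e. 0.43·k^(0.43−1) = 0.087, so k_gold = (0.43/0.087)^(1/0.57) ≈ 16.4989.

k_gold ≈ 16.499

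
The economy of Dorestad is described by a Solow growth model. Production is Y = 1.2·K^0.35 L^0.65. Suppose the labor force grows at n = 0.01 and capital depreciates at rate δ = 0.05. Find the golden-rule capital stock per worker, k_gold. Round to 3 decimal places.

Capital per worker breaks even when investment replaces (n + δ)·k; here n + δ = 0.06.
Maximizing c = f(k) − (n+δ)·k gives f'(k) = n+δ, i.e. 0.35·1.2·k^(0.35−1) = 0.06, so k_gold = (0.35·1.2/0.06)^(1/0.65) ≈ 19.9596.

k_gold ≈ 19.960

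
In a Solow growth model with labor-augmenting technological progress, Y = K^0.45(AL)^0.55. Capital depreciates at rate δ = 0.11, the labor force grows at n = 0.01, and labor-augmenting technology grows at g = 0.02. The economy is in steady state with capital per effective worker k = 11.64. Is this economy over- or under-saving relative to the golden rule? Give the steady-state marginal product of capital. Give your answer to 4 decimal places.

n + g + δ = 0.01 + 0.02 + 0.11 = 0.14.
MPK = 0.45·k^(0.45−1) = 0.45·11.64^(-0.55) ≈ 0.1167.
MPK < 0.14, so the economy is dynamically inefficient (over-saving).

over-saving; MPK ≈ 0.1167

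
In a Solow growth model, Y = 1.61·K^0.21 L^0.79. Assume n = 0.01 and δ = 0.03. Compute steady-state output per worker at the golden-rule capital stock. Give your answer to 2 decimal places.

y_gold ≈ 2.84

n + δ = 0.01 + 0.03 = 0.04.
Maximizing c = f(k) − (n+δ)·k gives f'(k) = n+δ, i.e. 0.21·1.61·k^(0.21−1) = 0.04, so k_gold = (0.21·1.61/0.04)^(1/0.79) ≈ 14.9073.
Output: y_gold = 1.61·k_gold^0.21 = 1.61·14.9073^0.21 ≈ 2.8395.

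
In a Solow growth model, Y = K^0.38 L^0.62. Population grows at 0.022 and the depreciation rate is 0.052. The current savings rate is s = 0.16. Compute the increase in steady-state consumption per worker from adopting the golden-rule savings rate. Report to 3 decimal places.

n + δ = 0.022 + 0.052 = 0.074.
Current steady state (s = 0.16): k* = (0.16/0.074)^(1/0.62) ≈ 3.4685, y* = 3.4685^0.38 ≈ 1.6042, c* = (1−0.16)·1.6042 ≈ 1.3475.
At the golden rule the marginal product of capital equals n+δ: 0.38·k^(0.38−1) = 0.074. Solving, k_gold = (0.38/0.074)^(1/0.62) ≈ 13.9975.
y_gold = 13.9975^0.38 ≈ 2.7258, c_gold = y_gold − 0.074·k_gold ≈ 1.6900.
Gain: Δc = 1.6900 − 1.3475 ≈ 0.3425.

Δc ≈ 0.343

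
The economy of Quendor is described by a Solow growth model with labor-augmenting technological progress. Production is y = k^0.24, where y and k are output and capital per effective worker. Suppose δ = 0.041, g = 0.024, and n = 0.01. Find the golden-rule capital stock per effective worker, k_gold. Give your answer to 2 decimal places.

k_gold ≈ 4.62

The effective depreciation rate is n + g + δ = 0.01 + 0.024 + 0.041 = 0.075.
Golden rule sets MPK = n+g+δ: 0.24·k^(0.24−1) = 0.075, so k_gold = (0.24/0.075)^(1/0.76) ≈ 4.6203.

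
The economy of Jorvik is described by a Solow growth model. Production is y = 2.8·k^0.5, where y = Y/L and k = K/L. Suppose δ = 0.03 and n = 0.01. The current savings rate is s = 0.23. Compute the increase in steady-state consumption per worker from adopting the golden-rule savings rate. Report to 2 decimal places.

Capital per worker breaks even when investment replaces (n + δ)·k; here n + δ = 0.04.
Current steady state (s = 0.23): k* = (0.23·2.8/0.04)^(1/0.5) ≈ 259.2100, y* = 2.8·259.2100^0.5 ≈ 45.0800, c* = (1−0.23)·45.0800 ≈ 34.7116.
Setting f'(k) = n+δ gives 0.5·2.8·k^(0.5−1) = 0.04, hence k_gold = (0.5·2.8/0.04)^(1/0.5) ≈ 1225.0000.
y_gold = 2.8·1225.0000^0.5 ≈ 98.0000, c_gold = y_gold − 0.04·k_gold ≈ 49.0000.
Gain: Δc = 49.0000 − 34.7116 ≈ 14.2884.

Δc ≈ 14.29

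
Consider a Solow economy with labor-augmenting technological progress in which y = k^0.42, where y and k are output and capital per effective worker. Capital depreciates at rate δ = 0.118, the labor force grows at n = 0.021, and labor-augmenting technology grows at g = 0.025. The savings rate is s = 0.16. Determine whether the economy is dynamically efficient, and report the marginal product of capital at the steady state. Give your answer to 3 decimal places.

n + g + δ = 0.021 + 0.025 + 0.118 = 0.164.
Steady-state k*: s·k^0.42 = 0.164·k gives k* = (0.16/0.164)^(1/0.58) ≈ 0.9583.
MPK = 0.42·0.9583^(-0.58) ≈ 0.4305.
MPK > n+g+δ = 0.164, so the economy is dynamically efficient (under-saving).

dynamically efficient; MPK ≈ 0.431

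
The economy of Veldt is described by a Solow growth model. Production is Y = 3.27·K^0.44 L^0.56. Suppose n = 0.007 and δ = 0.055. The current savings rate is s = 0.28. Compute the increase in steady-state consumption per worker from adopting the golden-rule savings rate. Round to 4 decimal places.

Δc ≈ 2.1362

Capital per worker breaks even when investment replaces (n + δ)·k; here n + δ = 0.062.
Current steady state (s = 0.28): k* = (0.28·3.27/0.062)^(1/0.56) ≈ 122.4788, y* = 3.27·122.4788^0.44 ≈ 27.1203, c* = (1−0.28)·27.1203 ≈ 19.5266.
Setting f'(k) = n+δ gives 0.44·3.27·k^(0.44−1) = 0.062, hence k_gold = (0.44·3.27/0.062)^(1/0.56) ≈ 274.5282.
y_gold = 3.27·274.5282^0.44 ≈ 38.6835, c_gold = y_gold − 0.062·k_gold ≈ 21.6628.
Gain: Δc = 21.6628 − 19.5266 ≈ 2.1362.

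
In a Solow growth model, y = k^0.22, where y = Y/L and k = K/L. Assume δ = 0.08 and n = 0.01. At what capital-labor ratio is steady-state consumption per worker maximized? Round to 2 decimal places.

n + δ = 0.01 + 0.08 = 0.09.
At the golden rule the marginal product of capital equals n+δ: 0.22·k^(0.22−1) = 0.09. Solving, k_gold = (0.22/0.09)^(1/0.78) ≈ 3.1453.

k_gold ≈ 3.15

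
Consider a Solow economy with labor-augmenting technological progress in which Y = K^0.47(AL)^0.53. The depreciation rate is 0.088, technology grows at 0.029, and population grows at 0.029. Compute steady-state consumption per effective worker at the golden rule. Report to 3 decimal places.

n + g + δ = 0.029 + 0.029 + 0.088 = 0.146.
Maximizing c = f(k) − (n+g+δ)·k gives f'(k) = n+g+δ, i.e. 0.47·k^(0.47−1) = 0.146, so k_gold = (0.47/0.146)^(1/0.53) ≈ 9.0784.
y_gold = 9.0784^0.47 ≈ 2.8201.
c_gold = y_gold − (n+g+δ)·k_gold = 2.8201 − 0.146·9.0784 ≈ 1.4947.

c_gold ≈ 1.495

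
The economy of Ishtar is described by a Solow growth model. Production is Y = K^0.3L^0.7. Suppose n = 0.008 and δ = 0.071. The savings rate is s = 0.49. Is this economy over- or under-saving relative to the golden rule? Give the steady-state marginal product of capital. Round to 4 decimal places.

The effective depreciation rate is n + δ = 0.008 + 0.071 = 0.079.
Steady-state k*: s·k^0.3 = 0.079·k gives k* = (0.49/0.079)^(1/0.7) ≈ 13.5594.
MPK = 0.3·13.5594^(-0.7) ≈ 0.0484.
MPK < n+δ = 0.079, so the economy is dynamically inefficient (over-saving).

over-saving; MPK ≈ 0.0484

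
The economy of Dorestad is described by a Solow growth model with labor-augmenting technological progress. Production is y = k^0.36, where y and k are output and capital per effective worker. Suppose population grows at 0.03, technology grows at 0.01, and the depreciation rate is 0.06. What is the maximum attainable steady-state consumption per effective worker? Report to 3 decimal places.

The effective depreciation rate is n + g + δ = 0.03 + 0.01 + 0.06 = 0.1.
At the golden rule the marginal product of capital equals n+g+δ: 0.36·k^(0.36−1) = 0.1. Solving, k_gold = (0.36/0.1)^(1/0.64) ≈ 7.3998.
y_gold = 7.3998^0.36 ≈ 2.0555.
c_gold = y_gold − (n+g+δ)·k_gold = 2.0555 − 0.1·7.3998 ≈ 1.3155.

c_gold ≈ 1.316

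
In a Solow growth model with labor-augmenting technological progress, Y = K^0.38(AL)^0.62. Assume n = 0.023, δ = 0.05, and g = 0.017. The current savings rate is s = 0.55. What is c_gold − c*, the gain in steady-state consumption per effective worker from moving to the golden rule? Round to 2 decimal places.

Break-even investment rate: n + g + δ = 0.023 + 0.017 + 0.05 = 0.09.
Current steady state (s = 0.55): k* = (0.55/0.09)^(1/0.62) ≈ 18.5326, y* = 18.5326^0.38 ≈ 3.0326, c* = (1−0.55)·3.0326 ≈ 1.3647.
Golden rule sets MPK = n+g+δ: 0.38·k^(0.38−1) = 0.09, so k_gold = (0.38/0.09)^(1/0.62) ≈ 10.2079.
y_gold = 10.2079^0.38 ≈ 2.4177, c_gold = y_gold − 0.09·k_gold ≈ 1.4990.
Gain: Δc = 1.4990 − 1.3647 ≈ 0.1343.

Δc ≈ 0.13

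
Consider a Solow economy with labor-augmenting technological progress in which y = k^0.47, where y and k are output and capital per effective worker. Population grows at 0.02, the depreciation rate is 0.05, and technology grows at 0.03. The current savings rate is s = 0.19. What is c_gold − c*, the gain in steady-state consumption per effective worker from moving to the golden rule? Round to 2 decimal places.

The effective depreciation rate is n + g + δ = 0.02 + 0.03 + 0.05 = 0.1.
Current steady state (s = 0.19): k* = (0.19/0.1)^(1/0.53) ≈ 3.3570, y* = 3.3570^0.47 ≈ 1.7668, c* = (1−0.19)·1.7668 ≈ 1.4311.
Golden rule sets MPK = n+g+δ: 0.47·k^(0.47−1) = 0.1, so k_gold = (0.47/0.1)^(1/0.53) ≈ 18.5400.
y_gold = 18.5400^0.47 ≈ 3.9447, c_gold = y_gold − 0.1·k_gold ≈ 2.0907.
Gain: Δc = 2.0907 − 1.4311 ≈ 0.6595.

Δc ≈ 0.66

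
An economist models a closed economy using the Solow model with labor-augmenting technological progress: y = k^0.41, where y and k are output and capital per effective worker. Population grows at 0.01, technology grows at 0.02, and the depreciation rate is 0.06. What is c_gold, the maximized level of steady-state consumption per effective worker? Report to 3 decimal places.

c_gold ≈ 1.692

Break-even investment rate: n + g + δ = 0.01 + 0.02 + 0.06 = 0.09.
Setting f'(k) = n+g+δ gives 0.41·k^(0.41−1) = 0.09, hence k_gold = (0.41/0.09)^(1/0.59) ≈ 13.0669.
y_gold = 13.0669^0.41 ≈ 2.8683.
c_gold = y_gold − (n+g+δ)·k_gold = 2.8683 − 0.09·13.0669 ≈ 1.6923.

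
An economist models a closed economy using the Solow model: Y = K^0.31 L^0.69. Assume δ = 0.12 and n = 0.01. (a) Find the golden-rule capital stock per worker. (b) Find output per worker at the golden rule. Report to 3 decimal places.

(a) k_gold ≈ 3.524; (b) y_gold ≈ 1.478

Capital per worker breaks even when investment replaces (n + δ)·k; here n + δ = 0.13.
Golden rule sets MPK = n+δ: 0.31·k^(0.31−1) = 0.13, so k_gold = (0.31/0.13)^(1/0.69) ≈ 3.5236.
y_gold = 3.5236^0.31 ≈ 1.4776.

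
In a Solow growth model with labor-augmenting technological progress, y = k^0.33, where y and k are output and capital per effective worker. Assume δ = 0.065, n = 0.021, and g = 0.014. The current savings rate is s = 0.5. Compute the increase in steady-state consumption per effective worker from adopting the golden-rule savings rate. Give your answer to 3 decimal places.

The effective depreciation rate is n + g + δ = 0.021 + 0.014 + 0.065 = 0.1.
Current steady state (s = 0.5): k* = (0.5/0.1)^(1/0.67) ≈ 11.0469, y* = 11.0469^0.33 ≈ 2.2094, c* = (1−0.5)·2.2094 ≈ 1.1047.
At the golden rule the marginal product of capital equals n+g+δ: 0.33·k^(0.33−1) = 0.1. Solving, k_gold = (0.33/0.1)^(1/0.67) ≈ 5.9416.
y_gold = 5.9416^0.33 ≈ 1.8005, c_gold = y_gold − 0.1·k_gold ≈ 1.2063.
Gain: Δc = 1.2063 − 1.1047 ≈ 0.1016.

Δc ≈ 0.102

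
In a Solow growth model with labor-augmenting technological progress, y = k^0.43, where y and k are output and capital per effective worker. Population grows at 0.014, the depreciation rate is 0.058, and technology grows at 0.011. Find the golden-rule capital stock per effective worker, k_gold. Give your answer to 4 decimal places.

k_gold ≈ 17.9191

The effective depreciation rate is n + g + δ = 0.014 + 0.011 + 0.058 = 0.083.
Golden rule sets MPK = n+g+δ: 0.43·k^(0.43−1) = 0.083, so k_gold = (0.43/0.083)^(1/0.57) ≈ 17.9191.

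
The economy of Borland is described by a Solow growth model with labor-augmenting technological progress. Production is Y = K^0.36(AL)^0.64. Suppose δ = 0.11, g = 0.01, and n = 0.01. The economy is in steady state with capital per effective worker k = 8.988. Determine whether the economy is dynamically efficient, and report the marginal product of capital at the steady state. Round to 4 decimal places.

Break-even investment rate: n + g + δ = 0.01 + 0.01 + 0.11 = 0.13.
MPK = 0.36·k^(0.36−1) = 0.36·8.988^(-0.64) ≈ 0.0883.
MPK < 0.13, so the economy is dynamically inefficient (over-saving).

dynamically inefficient; MPK ≈ 0.0883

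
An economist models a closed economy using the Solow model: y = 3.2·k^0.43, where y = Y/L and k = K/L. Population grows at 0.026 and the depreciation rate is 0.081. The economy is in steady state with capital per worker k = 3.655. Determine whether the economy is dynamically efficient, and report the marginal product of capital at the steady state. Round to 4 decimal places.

dynamically efficient; MPK ≈ 0.6573

The effective depreciation rate is n + δ = 0.026 + 0.081 = 0.107.
MPK = 0.43·3.2·k^(0.43−1) = 0.43·3.2·3.655^(-0.57) ≈ 0.6573.
MPK > 0.107, so the economy is dynamically efficient (under-saving).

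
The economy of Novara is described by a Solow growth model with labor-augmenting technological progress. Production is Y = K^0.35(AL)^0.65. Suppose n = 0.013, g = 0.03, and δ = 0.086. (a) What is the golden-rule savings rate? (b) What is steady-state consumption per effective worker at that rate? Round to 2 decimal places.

(a) s_gold = 0.35; (b) c_gold ≈ 1.11

Break-even investment rate: n + g + δ = 0.013 + 0.03 + 0.086 = 0.129.
For Cobb-Douglas, s_gold equals capital's share: s_gold = 0.35.
Setting f'(k) = n+g+δ gives 0.35·k^(0.35−1) = 0.129, hence k_gold = (0.35/0.129)^(1/0.65) ≈ 4.6440.
y_gold = 4.6440^0.35 ≈ 1.7116; c_gold = (1−0.35)·y_gold ≈ 1.1126.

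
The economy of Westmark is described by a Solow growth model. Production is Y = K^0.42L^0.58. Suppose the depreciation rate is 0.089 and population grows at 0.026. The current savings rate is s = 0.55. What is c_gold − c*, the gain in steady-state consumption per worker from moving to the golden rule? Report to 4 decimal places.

Capital per worker breaks even when investment replaces (n + δ)·k; here n + δ = 0.115.
Current steady state (s = 0.55): k* = (0.55/0.115)^(1/0.58) ≈ 14.8537, y* = 14.8537^0.42 ≈ 3.1058, c* = (1−0.55)·3.1058 ≈ 1.3976.
Maximizing c = f(k) − (n+δ)·k gives f'(k) = n+δ, i.e. 0.42·k^(0.42−1) = 0.115, so k_gold = (0.42/0.115)^(1/0.58) ≈ 9.3307.
y_gold = 9.3307^0.42 ≈ 2.5548, c_gold = y_gold − 0.115·k_gold ≈ 1.4818.
Gain: Δc = 1.4818 − 1.3976 ≈ 0.0842.

Δc ≈ 0.0842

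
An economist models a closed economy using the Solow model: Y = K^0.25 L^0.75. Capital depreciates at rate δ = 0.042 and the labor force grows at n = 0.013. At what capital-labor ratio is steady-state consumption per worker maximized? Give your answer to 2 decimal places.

k_gold ≈ 7.53

n + δ = 0.013 + 0.042 = 0.055.
At the golden rule the marginal product of capital equals n+δ: 0.25·k^(0.25−1) = 0.055. Solving, k_gold = (0.25/0.055)^(1/0.75) ≈ 7.5296.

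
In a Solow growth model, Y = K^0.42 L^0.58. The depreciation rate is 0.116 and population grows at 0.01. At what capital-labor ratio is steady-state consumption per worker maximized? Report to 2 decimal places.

k_gold ≈ 7.97

n + δ = 0.01 + 0.116 = 0.126.
Maximizing c = f(k) − (n+δ)·k gives f'(k) = n+δ, i.e. 0.42·k^(0.42−1) = 0.126, so k_gold = (0.42/0.126)^(1/0.58) ≈ 7.9710.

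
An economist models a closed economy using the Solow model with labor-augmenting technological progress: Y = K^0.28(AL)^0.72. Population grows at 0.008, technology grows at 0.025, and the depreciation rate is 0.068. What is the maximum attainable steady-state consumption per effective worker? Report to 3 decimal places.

n + g + δ = 0.008 + 0.025 + 0.068 = 0.101.
Setting f'(k) = n+g+δ gives 0.28·k^(0.28−1) = 0.101, hence k_gold = (0.28/0.101)^(1/0.72) ≈ 4.1215.
y_gold = 4.1215^0.28 ≈ 1.4867.
c_gold = y_gold − (n+g+δ)·k_gold = 1.4867 − 0.101·4.1215 ≈ 1.0704.

c_gold ≈ 1.070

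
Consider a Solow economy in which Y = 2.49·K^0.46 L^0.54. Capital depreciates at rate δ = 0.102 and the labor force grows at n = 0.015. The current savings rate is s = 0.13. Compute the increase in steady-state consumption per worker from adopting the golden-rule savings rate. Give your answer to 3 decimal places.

Δc ≈ 4.234

Capital per worker breaks even when investment replaces (n + δ)·k; here n + δ = 0.117.
Current steady state (s = 0.13): k* = (0.13·2.49/0.117)^(1/0.54) ≈ 6.5832, y* = 2.49·6.5832^0.46 ≈ 5.9249, c* = (1−0.13)·5.9249 ≈ 5.1547.
Maximizing c = f(k) − (n+δ)·k gives f'(k) = n+δ, i.e. 0.46·2.49·k^(0.46−1) = 0.117, so k_gold = (0.46·2.49/0.117)^(1/0.54) ≈ 68.3536.
y_gold = 2.49·68.3536^0.46 ≈ 17.3856, c_gold = y_gold − 0.117·k_gold ≈ 9.3882.
Gain: Δc = 9.3882 − 5.1547 ≈ 4.2336.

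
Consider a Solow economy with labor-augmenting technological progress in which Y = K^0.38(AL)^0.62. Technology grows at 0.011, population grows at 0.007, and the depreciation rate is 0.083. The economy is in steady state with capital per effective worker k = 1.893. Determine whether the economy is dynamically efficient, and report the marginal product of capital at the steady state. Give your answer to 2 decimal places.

dynamically efficient; MPK ≈ 0.26

The effective depreciation rate is n + g + δ = 0.007 + 0.011 + 0.083 = 0.101.
MPK = 0.38·k^(0.38−1) = 0.38·1.893^(-0.62) ≈ 0.2558.
MPK > 0.101, so the economy is dynamically efficient (under-saving).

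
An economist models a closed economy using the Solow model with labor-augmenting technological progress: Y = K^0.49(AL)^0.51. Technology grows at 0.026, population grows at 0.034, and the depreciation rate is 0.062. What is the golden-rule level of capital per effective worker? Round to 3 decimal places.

k_gold ≈ 15.275

Break-even investment rate: n + g + δ = 0.034 + 0.026 + 0.062 = 0.122.
Golden rule sets MPK = n+g+δ: 0.49·k^(0.49−1) = 0.122, so k_gold = (0.49/0.122)^(1/0.51) ≈ 15.2754.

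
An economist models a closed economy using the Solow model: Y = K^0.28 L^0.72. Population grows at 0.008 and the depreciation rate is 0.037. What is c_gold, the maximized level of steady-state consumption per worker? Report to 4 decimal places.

c_gold ≈ 1.4658

n + δ = 0.008 + 0.037 = 0.045.
Maximizing c = f(k) − (n+δ)·k gives f'(k) = n+δ, i.e. 0.28·k^(0.28−1) = 0.045, so k_gold = (0.28/0.045)^(1/0.72) ≈ 12.6678.
y_gold = 12.6678^0.28 ≈ 2.0359.
c_gold = y_gold − (n+δ)·k_gold = 2.0359 − 0.045·12.6678 ≈ 1.4658.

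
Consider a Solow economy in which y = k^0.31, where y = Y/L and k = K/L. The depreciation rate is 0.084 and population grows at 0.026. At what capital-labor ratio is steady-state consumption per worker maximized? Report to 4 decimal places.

k_gold ≈ 4.4888

n + δ = 0.026 + 0.084 = 0.11.
Setting f'(k) = n+δ gives 0.31·k^(0.31−1) = 0.11, hence k_gold = (0.31/0.11)^(1/0.69) ≈ 4.4888.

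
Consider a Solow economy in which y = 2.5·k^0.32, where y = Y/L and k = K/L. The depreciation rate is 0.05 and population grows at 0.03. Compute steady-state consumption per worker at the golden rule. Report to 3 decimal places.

Capital per worker breaks even when investment replaces (n + δ)·k; here n + δ = 0.08.
Golden rule sets MPK = n+δ: 0.32·2.5·k^(0.32−1) = 0.08, so k_gold = (0.32·2.5/0.08)^(1/0.68) ≈ 29.5521.
y_gold = 2.5·29.5521^0.32 ≈ 7.3880.
c_gold = y_gold − (n+δ)·k_gold = 7.3880 − 0.08·29.5521 ≈ 5.0239.

c_gold ≈ 5.024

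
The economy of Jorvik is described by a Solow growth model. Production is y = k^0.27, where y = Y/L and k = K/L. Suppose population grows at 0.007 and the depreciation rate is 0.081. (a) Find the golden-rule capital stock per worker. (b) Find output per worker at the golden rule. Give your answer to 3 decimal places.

Break-even investment rate: n + δ = 0.007 + 0.081 = 0.088.
At the golden rule the marginal product of capital equals n+δ: 0.27·k^(0.27−1) = 0.088. Solving, k_gold = (0.27/0.088)^(1/0.73) ≈ 4.6447.
y_gold = 4.6447^0.27 ≈ 1.5138.

(a) k_gold ≈ 4.645; (b) y_gold ≈ 1.514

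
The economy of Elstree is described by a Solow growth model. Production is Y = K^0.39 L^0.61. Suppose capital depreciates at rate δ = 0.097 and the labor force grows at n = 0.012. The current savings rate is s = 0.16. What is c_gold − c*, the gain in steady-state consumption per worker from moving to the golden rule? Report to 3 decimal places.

Break-even investment rate: n + δ = 0.012 + 0.097 = 0.109.
Current steady state (s = 0.16): k* = (0.16/0.109)^(1/0.61) ≈ 1.8762, y* = 1.8762^0.39 ≈ 1.2781, c* = (1−0.16)·1.2781 ≈ 1.0736.
Maximizing c = f(k) − (n+δ)·k gives f'(k) = n+δ, i.e. 0.39·k^(0.39−1) = 0.109, so k_gold = (0.39/0.109)^(1/0.61) ≈ 8.0836.
y_gold = 8.0836^0.39 ≈ 2.2593, c_gold = y_gold − 0.109·k_gold ≈ 1.3781.
Gain: Δc = 1.3781 − 1.0736 ≈ 0.3045.

Δc ≈ 0.305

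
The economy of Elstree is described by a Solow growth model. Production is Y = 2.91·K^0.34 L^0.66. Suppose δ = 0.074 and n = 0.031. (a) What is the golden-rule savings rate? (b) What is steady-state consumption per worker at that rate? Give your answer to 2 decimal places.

The effective depreciation rate is n + δ = 0.031 + 0.074 = 0.105.
For Cobb-Douglas, s_gold equals capital's share: s_gold = 0.34.
Setting f'(k) = n+δ gives 0.34·2.91·k^(0.34−1) = 0.105, hence k_gold = (0.34·2.91/0.105)^(1/0.66) ≈ 29.9250.
y_gold = 2.91·29.9250^0.34 ≈ 9.2415; c_gold = (1−0.34)·y_gold ≈ 6.0994.

(a) s_gold = 0.34; (b) c_gold ≈ 6.10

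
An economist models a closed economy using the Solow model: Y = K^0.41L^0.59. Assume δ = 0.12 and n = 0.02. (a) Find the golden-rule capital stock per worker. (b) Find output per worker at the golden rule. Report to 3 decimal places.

n + δ = 0.02 + 0.12 = 0.14.
Golden rule sets MPK = n+δ: 0.41·k^(0.41−1) = 0.14, so k_gold = (0.41/0.14)^(1/0.59) ≈ 6.1793.
y_gold = 6.1793^0.41 ≈ 2.1100.

(a) k_gold ≈ 6.179; (b) y_gold ≈ 2.110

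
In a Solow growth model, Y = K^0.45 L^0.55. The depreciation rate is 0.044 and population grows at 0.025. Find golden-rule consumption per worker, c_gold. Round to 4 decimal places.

c_gold ≈ 2.5507

n + δ = 0.025 + 0.044 = 0.069.
Maximizing c = f(k) − (n+δ)·k gives f'(k) = n+δ, i.e. 0.45·k^(0.45−1) = 0.069, so k_gold = (0.45/0.069)^(1/0.55) ≈ 30.2455.
y_gold = 30.2455^0.45 ≈ 4.6376.
c_gold = y_gold − (n+δ)·k_gold = 4.6376 − 0.069·30.2455 ≈ 2.5507.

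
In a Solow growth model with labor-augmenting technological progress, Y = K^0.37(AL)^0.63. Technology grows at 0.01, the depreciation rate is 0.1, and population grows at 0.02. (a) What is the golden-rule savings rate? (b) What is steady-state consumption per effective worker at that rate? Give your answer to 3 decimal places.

Capital per effective worker breaks even when investment replaces (n + g + δ)·k; here n + g + δ = 0.13.
For Cobb-Douglas, s_gold equals capital's share: s_gold = 0.37.
Maximizing c = f(k) − (n+g+δ)·k gives f'(k) = n+g+δ, i.e. 0.37·k^(0.37−1) = 0.13, so k_gold = (0.37/0.13)^(1/0.63) ≈ 5.2607.
y_gold = 5.2607^0.37 ≈ 1.8484; c_gold = (1−0.37)·y_gold ≈ 1.1645.

(a) s_gold = 0.370; (b) c_gold ≈ 1.164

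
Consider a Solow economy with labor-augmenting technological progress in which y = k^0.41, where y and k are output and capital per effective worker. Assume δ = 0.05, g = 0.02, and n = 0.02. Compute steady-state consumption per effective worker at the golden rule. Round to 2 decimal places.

c_gold ≈ 1.69

Break-even investment rate: n + g + δ = 0.02 + 0.02 + 0.05 = 0.09.
At the golden rule the marginal product of capital equals n+g+δ: 0.41·k^(0.41−1) = 0.09. Solving, k_gold = (0.41/0.09)^(1/0.59) ≈ 13.0669.
y_gold = 13.0669^0.41 ≈ 2.8683.
c_gold = y_gold − (n+g+δ)·k_gold = 2.8683 − 0.09·13.0669 ≈ 1.6923.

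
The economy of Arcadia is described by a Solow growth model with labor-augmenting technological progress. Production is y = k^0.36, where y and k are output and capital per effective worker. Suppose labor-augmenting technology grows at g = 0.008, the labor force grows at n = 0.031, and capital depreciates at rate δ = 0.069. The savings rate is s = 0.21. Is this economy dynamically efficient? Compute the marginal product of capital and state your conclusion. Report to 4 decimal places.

The effective depreciation rate is n + g + δ = 0.031 + 0.008 + 0.069 = 0.108.
Steady-state k*: s·k^0.36 = 0.108·k gives k* = (0.21/0.108)^(1/0.64) ≈ 2.8265.
MPK = 0.36·2.8265^(-0.64) ≈ 0.1851.
MPK > n+g+δ = 0.108, so the economy is dynamically efficient (under-saving).

dynamically efficient; MPK ≈ 0.1851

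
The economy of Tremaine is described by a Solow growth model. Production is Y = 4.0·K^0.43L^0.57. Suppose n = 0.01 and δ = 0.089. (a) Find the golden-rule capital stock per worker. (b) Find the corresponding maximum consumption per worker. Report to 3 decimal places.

The effective depreciation rate is n + δ = 0.01 + 0.089 = 0.099.
Golden rule sets MPK = n+δ: 0.43·4.0·k^(0.43−1) = 0.099, so k_gold = (0.43·4.0/0.099)^(1/0.57) ≈ 149.7102.
y_gold = 4.0·149.7102^0.43 ≈ 34.4682; c_gold = y_gold − 0.099·k_gold ≈ 19.6468.

(a) k_gold ≈ 149.710; (b) c_gold ≈ 19.647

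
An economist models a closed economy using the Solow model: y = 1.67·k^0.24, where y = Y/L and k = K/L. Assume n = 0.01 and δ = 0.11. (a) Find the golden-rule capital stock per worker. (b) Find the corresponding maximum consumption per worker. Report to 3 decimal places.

(a) k_gold ≈ 4.888; (b) c_gold ≈ 1.857

Capital per worker breaks even when investment replaces (n + δ)·k; here n + δ = 0.12.
At the golden rule the marginal product of capital equals n+δ: 0.24·1.67·k^(0.24−1) = 0.12. Solving, k_gold = (0.24·1.67/0.12)^(1/0.76) ≈ 4.8881.
y_gold = 1.67·4.8881^0.24 ≈ 2.4441; c_gold = y_gold − 0.12·k_gold ≈ 1.8575.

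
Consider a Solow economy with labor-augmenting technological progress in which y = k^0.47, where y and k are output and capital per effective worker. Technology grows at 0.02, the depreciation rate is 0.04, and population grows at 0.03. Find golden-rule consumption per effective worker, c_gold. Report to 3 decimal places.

Capital per effective worker breaks even when investment replaces (n + g + δ)·k; here n + g + δ = 0.09.
At the golden rule the marginal product of capital equals n+g+δ: 0.47·k^(0.47−1) = 0.09. Solving, k_gold = (0.47/0.09)^(1/0.53) ≈ 22.6175.
y_gold = 22.6175^0.47 ≈ 4.3310.
c_gold = y_gold − (n+g+δ)·k_gold = 4.3310 − 0.09·22.6175 ≈ 2.2954.

c_gold ≈ 2.295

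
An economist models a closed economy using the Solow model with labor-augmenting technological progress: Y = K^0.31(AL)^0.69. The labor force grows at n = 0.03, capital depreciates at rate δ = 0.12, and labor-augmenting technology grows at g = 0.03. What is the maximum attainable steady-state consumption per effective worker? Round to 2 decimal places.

c_gold ≈ 0.88

The effective depreciation rate is n + g + δ = 0.03 + 0.03 + 0.12 = 0.18.
At the golden rule the marginal product of capital equals n+g+δ: 0.31·k^(0.31−1) = 0.18. Solving, k_gold = (0.31/0.18)^(1/0.69) ≈ 2.1987.
y_gold = 2.1987^0.31 ≈ 1.2766.
c_gold = y_gold − (n+g+δ)·k_gold = 1.2766 − 0.18·2.1987 ≈ 0.8809.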